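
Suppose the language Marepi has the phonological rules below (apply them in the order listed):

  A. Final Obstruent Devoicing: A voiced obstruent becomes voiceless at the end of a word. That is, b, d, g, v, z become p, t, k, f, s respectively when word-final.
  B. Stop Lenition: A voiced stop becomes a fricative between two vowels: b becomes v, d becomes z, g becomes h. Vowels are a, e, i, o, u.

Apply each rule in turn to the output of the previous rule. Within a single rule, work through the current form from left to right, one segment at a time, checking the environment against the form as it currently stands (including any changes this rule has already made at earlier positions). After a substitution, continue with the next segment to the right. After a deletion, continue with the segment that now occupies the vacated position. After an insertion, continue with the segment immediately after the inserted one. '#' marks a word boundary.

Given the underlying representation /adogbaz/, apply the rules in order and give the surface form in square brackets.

A Final Obstruent Devoicing: [adogbaz] → [adogbas]
B Stop Lenition: [adogbas] → [azogbas]

[azogbas]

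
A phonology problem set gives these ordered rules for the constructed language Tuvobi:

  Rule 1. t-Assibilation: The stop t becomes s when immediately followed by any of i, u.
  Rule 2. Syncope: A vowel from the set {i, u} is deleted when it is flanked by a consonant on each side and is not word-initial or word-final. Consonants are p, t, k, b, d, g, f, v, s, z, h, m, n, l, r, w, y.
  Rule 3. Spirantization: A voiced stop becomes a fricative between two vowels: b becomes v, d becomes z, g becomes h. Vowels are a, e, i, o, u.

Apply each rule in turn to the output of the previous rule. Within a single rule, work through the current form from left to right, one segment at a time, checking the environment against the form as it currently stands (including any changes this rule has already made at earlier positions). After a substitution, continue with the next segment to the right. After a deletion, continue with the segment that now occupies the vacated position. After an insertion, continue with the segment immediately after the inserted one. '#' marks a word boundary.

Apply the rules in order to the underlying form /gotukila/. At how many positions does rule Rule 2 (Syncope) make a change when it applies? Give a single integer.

2

Rule 1 t-Assibilation: [gotukila] → [gosukila]
Rule 2 Syncope: [gosukila] → [goskla]
Rule 3 Spirantization: no change — [goskla]
Rule Rule 2 changed 2 position(s).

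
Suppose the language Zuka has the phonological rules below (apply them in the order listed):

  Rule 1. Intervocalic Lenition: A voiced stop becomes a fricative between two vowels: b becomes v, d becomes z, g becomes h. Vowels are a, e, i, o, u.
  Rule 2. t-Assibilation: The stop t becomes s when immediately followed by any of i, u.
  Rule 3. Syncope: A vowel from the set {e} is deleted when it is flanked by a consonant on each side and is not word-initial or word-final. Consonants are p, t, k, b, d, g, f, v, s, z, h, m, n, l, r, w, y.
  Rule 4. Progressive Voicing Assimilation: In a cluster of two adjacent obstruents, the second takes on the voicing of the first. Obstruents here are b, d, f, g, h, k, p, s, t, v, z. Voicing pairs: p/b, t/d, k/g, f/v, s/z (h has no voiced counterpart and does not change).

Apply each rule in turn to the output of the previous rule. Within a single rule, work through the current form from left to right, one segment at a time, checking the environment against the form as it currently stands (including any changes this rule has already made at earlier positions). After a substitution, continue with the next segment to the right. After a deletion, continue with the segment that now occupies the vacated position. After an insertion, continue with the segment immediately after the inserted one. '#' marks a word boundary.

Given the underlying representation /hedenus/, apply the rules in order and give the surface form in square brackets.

[hsnus]

Rule 1 Intervocalic Lenition: [hedenus] → [hezenus]
Rule 2 t-Assibilation: no change — [hezenus]
Rule 3 Syncope: [hezenus] → [hznus]
Rule 4 Progressive Voicing Assimilation: [hznus] → [hsnus]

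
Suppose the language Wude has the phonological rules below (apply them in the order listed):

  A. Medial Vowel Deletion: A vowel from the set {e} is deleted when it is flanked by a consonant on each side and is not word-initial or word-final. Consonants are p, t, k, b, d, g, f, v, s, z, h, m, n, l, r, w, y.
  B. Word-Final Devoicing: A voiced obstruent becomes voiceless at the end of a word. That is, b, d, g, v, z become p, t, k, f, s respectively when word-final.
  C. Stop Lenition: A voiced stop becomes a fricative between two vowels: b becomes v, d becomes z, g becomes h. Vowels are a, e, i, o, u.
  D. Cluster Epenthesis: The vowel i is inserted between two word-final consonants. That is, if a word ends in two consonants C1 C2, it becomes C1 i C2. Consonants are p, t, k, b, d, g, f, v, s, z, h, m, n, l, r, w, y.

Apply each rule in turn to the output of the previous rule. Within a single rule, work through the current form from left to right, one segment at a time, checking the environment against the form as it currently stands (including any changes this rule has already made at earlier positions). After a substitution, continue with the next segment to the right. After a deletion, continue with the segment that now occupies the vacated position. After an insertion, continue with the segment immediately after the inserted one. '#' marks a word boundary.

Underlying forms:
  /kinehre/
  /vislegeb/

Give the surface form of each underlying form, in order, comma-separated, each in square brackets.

[kinhre], [vislgip]

/kinehre/:
  A Medial Vowel Deletion: [kinehre] → [kinhre]
  B Word-Final Devoicing: no change — [kinhre]
  C Stop Lenition: no change — [kinhre]
  D Cluster Epenthesis: no change — [kinhre]
/vislegeb/:
  A Medial Vowel Deletion: [vislegeb] → [vislgb]
  B Word-Final Devoicing: [vislgb] → [vislgp]
  C Stop Lenition: no change — [vislgp]
  D Cluster Epenthesis: [vislgp] → [vislgip]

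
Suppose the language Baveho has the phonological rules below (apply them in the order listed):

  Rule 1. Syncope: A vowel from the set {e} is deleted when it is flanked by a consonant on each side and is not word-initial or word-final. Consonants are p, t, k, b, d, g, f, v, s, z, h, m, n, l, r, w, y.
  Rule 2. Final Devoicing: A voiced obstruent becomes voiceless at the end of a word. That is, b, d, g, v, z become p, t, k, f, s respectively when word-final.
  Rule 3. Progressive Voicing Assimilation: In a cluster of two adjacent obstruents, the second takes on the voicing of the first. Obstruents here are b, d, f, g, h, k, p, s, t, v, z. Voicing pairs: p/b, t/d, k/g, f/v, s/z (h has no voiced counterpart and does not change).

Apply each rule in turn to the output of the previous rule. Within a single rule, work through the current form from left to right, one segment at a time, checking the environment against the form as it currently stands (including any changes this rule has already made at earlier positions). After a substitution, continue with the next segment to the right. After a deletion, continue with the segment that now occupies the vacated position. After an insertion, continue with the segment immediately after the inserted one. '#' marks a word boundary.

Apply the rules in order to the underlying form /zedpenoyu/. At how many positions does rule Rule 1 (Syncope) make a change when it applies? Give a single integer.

2

Rule 1 Syncope: [zedpenoyu] → [zdpnoyu]
Rule 2 Final Devoicing: no change — [zdpnoyu]
Rule 3 Progressive Voicing Assimilation: [zdpnoyu] → [zdbnoyu]
Rule Rule 1 changed 2 position(s).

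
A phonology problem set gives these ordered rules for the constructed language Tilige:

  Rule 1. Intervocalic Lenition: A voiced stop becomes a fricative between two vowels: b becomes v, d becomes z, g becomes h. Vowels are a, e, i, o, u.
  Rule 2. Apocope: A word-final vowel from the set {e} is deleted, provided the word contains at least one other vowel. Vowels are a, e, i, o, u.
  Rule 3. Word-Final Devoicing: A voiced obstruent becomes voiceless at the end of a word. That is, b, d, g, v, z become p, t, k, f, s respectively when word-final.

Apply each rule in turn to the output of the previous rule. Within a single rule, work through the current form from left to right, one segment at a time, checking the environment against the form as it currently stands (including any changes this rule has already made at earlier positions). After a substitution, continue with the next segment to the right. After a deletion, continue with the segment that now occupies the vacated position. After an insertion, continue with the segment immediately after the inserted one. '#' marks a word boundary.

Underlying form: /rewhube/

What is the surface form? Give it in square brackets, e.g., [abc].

[rewhuf]

Rule 1 Intervocalic Lenition: [rewhube] → [rewhuve]
Rule 2 Apocope: [rewhuve] → [rewhuv]
Rule 3 Word-Final Devoicing: [rewhuv] → [rewhuf]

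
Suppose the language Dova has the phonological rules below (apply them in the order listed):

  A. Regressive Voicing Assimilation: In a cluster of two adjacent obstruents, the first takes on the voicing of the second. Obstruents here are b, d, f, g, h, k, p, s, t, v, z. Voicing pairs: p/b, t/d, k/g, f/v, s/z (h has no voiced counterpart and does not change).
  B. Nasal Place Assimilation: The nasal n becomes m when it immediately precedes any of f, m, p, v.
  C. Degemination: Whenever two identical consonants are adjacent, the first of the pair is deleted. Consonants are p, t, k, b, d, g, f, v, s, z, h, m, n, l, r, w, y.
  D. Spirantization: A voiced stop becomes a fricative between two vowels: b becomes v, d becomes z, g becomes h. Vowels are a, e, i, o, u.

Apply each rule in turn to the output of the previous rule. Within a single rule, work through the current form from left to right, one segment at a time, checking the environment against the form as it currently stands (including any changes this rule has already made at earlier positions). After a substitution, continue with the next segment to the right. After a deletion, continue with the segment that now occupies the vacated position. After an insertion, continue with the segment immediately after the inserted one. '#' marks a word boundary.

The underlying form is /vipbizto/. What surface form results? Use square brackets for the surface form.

A Regressive Voicing Assimilation: [vipbizto] → [vibbisto]
B Nasal Place Assimilation: no change — [vibbisto]
C Degemination: [vibbisto] → [vibisto]
D Spirantization: [vibisto] → [vivisto]

[vivisto]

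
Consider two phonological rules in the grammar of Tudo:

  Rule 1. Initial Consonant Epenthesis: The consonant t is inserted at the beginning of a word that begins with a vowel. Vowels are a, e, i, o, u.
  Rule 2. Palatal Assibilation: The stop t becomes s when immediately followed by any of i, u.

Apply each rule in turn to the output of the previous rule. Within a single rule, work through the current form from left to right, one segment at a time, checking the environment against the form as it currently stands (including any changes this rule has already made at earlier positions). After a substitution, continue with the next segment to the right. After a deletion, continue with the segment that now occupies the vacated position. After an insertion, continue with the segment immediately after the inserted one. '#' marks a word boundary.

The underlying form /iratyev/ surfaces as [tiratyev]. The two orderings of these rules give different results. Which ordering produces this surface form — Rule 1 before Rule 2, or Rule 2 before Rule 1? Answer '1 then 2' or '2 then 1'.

Order 1 then 2:
  1 Initial Consonant Epenthesis: [iratyev] → [tiratyev]
  2 Palatal Assibilation: [tiratyev] → [siratyev]
  result: [siratyev]
Order 2 then 1:
  2 Palatal Assibilation: no change — [iratyev]
  1 Initial Consonant Epenthesis: [iratyev] → [tiratyev]
  result: [tiratyev]

2 then 1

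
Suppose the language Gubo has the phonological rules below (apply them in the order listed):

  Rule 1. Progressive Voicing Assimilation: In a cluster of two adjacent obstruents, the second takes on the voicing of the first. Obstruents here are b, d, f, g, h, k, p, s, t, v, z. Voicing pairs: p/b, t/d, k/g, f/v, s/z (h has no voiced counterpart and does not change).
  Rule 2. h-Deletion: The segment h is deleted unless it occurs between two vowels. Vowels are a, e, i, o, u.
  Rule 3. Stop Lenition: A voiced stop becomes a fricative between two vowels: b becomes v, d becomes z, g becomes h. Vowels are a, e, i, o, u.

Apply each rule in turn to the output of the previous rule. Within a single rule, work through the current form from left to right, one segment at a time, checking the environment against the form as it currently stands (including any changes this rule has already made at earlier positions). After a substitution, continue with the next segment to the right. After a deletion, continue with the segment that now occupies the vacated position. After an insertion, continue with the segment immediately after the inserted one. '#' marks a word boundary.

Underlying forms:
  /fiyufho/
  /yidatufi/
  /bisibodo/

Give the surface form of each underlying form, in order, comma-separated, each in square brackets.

[fiyufo], [yizatufi], [bisivozo]

/fiyufho/:
  Rule 1 Progressive Voicing Assimilation: no change — [fiyufho]
  Rule 2 h-Deletion: [fiyufho] → [fiyufo]
  Rule 3 Stop Lenition: no change — [fiyufo]
/yidatufi/:
  Rule 1 Progressive Voicing Assimilation: no change — [yidatufi]
  Rule 2 h-Deletion: no change — [yidatufi]
  Rule 3 Stop Lenition: [yidatufi] → [yizatufi]
/bisibodo/:
  Rule 1 Progressive Voicing Assimilation: no change — [bisibodo]
  Rule 2 h-Deletion: no change — [bisibodo]
  Rule 3 Stop Lenition: [bisibodo] → [bisivozo]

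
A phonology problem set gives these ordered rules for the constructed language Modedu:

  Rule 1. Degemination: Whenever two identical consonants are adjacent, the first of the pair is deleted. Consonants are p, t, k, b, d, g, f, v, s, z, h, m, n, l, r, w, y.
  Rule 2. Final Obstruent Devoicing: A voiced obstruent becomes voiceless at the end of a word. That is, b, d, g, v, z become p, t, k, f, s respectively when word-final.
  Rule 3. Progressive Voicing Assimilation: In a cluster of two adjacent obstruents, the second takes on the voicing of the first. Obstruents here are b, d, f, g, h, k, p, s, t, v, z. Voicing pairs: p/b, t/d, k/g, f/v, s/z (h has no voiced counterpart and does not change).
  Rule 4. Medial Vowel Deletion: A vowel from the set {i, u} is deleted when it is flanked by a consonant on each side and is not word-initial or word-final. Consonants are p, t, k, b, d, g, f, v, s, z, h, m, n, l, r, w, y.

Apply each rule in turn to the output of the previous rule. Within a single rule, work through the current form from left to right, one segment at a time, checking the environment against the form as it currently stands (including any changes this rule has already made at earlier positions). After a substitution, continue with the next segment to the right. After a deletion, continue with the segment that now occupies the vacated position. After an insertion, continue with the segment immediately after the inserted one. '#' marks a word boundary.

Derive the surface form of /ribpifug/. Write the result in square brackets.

[rbbfk]

Rule 1 Degemination: no change — [ribpifug]
Rule 2 Final Obstruent Devoicing: [ribpifug] → [ribpifuk]
Rule 3 Progressive Voicing Assimilation: [ribpifuk] → [ribbifuk]
Rule 4 Medial Vowel Deletion: [ribbifuk] → [rbbfk]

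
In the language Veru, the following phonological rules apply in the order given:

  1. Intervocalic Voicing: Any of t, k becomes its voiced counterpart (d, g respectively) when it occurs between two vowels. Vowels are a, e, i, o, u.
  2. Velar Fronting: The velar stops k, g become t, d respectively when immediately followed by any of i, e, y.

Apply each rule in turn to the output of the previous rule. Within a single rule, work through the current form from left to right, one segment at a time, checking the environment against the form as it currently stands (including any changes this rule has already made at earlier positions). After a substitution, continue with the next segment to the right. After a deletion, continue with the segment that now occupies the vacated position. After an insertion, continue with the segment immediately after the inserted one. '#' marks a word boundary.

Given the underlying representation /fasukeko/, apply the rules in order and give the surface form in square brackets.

1 Intervocalic Voicing: [fasukeko] → [fasugego]
2 Velar Fronting: [fasugego] → [fasudego]

[fasudego]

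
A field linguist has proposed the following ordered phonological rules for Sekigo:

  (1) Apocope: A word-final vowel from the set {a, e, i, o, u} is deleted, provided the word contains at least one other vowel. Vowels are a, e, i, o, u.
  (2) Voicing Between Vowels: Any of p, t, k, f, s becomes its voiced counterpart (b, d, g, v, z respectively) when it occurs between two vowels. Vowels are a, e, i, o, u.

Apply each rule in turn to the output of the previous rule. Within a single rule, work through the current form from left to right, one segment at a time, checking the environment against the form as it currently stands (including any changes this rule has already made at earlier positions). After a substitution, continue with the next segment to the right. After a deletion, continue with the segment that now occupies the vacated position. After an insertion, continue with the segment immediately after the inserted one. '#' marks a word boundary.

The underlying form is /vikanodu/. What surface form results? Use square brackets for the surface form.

(1) Apocope: [vikanodu] → [vikanod]
(2) Voicing Between Vowels: [vikanod] → [viganod]

[viganod]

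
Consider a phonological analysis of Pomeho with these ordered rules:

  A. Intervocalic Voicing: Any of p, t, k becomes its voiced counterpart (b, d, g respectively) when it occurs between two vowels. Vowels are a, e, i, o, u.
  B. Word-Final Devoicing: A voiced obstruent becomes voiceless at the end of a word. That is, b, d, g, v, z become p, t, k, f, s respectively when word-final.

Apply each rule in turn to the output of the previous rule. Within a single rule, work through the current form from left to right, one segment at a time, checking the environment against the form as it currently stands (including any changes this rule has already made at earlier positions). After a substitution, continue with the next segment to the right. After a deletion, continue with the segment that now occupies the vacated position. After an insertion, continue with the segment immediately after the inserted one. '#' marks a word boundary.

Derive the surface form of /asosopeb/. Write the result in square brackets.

A Intervocalic Voicing: [asosopeb] → [asosobeb]
B Word-Final Devoicing: [asosobeb] → [asosobep]

[asosobep]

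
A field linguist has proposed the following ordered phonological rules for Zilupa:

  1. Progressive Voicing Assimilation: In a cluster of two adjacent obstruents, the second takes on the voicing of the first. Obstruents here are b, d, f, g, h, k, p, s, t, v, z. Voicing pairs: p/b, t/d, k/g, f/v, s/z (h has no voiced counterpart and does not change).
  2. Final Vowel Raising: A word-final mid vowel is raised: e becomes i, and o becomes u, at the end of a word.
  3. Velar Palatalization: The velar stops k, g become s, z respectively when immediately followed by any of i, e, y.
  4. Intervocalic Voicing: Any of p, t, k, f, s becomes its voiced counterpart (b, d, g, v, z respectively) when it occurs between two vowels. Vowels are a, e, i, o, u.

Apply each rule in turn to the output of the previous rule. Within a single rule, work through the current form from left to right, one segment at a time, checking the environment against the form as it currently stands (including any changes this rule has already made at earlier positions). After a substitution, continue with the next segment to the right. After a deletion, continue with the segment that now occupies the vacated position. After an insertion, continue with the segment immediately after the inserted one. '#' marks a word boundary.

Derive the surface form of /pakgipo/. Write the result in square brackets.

1 Progressive Voicing Assimilation: [pakgipo] → [pakkipo]
2 Final Vowel Raising: [pakkipo] → [pakkipu]
3 Velar Palatalization: [pakkipu] → [paksipu]
4 Intervocalic Voicing: [paksipu] → [paksibu]

[paksibu]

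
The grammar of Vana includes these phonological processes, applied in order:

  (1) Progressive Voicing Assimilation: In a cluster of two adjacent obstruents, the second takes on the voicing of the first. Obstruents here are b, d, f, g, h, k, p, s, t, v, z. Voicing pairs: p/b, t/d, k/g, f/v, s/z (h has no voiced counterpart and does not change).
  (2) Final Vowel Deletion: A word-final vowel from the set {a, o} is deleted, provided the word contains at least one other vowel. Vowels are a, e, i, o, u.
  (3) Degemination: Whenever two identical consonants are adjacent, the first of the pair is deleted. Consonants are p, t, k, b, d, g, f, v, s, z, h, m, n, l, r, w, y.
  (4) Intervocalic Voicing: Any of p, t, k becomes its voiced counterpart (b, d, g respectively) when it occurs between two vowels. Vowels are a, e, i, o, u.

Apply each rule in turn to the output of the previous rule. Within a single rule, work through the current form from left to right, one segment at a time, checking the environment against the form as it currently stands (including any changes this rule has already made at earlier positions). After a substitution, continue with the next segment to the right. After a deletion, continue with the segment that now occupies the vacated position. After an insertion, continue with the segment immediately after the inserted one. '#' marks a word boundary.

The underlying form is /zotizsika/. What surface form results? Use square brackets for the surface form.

[zodizik]

(1) Progressive Voicing Assimilation: [zotizsika] → [zotizzika]
(2) Final Vowel Deletion: [zotizzika] → [zotizzik]
(3) Degemination: [zotizzik] → [zotizik]
(4) Intervocalic Voicing: [zotizik] → [zodizik]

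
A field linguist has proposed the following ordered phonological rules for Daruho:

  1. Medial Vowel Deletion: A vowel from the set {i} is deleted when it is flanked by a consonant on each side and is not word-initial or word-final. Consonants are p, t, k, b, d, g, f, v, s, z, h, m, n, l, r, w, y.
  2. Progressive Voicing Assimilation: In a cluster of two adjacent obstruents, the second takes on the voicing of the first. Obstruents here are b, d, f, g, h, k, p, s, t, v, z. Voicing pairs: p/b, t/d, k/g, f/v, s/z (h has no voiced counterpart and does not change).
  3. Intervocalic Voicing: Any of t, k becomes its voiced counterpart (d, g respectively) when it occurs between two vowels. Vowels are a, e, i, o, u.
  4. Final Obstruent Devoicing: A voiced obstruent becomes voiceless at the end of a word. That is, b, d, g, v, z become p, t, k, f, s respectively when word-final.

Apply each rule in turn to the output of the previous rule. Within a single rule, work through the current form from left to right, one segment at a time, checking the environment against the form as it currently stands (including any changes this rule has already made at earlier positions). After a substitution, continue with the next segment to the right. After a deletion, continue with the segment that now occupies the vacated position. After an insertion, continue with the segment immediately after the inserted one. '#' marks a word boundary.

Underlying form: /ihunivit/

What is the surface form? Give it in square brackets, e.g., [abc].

1 Medial Vowel Deletion: [ihunivit] → [ihunvt]
2 Progressive Voicing Assimilation: [ihunvt] → [ihunvd]
3 Intervocalic Voicing: no change — [ihunvd]
4 Final Obstruent Devoicing: [ihunvd] → [ihunvt]

[ihunvt]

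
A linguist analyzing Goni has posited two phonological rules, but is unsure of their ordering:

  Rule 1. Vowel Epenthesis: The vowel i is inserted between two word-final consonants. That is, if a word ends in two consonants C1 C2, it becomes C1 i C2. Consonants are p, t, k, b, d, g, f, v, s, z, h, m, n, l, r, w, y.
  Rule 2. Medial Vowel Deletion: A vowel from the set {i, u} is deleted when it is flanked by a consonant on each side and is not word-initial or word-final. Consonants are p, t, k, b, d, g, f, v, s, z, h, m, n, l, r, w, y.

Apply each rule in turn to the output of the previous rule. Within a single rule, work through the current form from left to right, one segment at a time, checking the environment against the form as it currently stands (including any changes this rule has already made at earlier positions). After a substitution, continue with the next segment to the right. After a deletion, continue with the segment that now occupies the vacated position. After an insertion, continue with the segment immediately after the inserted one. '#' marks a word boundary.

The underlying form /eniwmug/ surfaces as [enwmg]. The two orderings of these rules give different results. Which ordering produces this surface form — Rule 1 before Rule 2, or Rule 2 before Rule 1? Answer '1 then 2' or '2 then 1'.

Order 1 then 2:
  1 Vowel Epenthesis: no change — [eniwmug]
  2 Medial Vowel Deletion: [eniwmug] → [enwmg]
  result: [enwmg]
Order 2 then 1:
  2 Medial Vowel Deletion: [eniwmug] → [enwmg]
  1 Vowel Epenthesis: [enwmg] → [enwmig]
  result: [enwmig]

1 then 2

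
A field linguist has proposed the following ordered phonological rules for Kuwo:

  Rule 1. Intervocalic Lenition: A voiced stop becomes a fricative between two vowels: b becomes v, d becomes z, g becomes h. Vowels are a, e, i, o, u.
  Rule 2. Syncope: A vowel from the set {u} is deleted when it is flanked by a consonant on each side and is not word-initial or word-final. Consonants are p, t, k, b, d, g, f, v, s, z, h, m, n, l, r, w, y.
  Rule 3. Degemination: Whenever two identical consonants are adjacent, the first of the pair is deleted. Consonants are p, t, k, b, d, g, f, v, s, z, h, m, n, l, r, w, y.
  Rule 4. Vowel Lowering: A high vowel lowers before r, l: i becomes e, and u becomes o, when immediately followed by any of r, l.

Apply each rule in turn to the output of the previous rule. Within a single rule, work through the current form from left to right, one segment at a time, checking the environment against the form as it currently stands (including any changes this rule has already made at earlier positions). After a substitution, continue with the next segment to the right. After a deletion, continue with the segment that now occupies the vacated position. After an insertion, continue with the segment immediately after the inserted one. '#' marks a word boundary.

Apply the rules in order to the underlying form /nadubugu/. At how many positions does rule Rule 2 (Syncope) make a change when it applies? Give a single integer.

2

Rule 1 Intervocalic Lenition: [nadubugu] → [nazuvuhu]
Rule 2 Syncope: [nazuvuhu] → [nazvhu]
Rule 3 Degemination: no change — [nazvhu]
Rule 4 Vowel Lowering: no change — [nazvhu]
Rule Rule 2 changed 2 position(s).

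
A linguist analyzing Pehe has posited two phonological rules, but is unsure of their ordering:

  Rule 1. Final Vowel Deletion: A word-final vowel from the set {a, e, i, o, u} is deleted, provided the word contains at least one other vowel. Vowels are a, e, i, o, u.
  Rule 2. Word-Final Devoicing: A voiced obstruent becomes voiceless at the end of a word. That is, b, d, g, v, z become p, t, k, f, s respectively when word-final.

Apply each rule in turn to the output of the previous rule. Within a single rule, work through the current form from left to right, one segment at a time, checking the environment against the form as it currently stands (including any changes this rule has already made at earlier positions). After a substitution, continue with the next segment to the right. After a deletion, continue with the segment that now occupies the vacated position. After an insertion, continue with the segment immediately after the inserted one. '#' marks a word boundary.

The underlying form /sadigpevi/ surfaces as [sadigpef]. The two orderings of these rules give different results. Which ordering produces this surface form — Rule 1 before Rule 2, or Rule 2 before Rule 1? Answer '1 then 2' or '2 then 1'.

1 then 2

Order 1 then 2:
  1 Final Vowel Deletion: [sadigpevi] → [sadigpev]
  2 Word-Final Devoicing: [sadigpev] → [sadigpef]
  result: [sadigpef]
Order 2 then 1:
  2 Word-Final Devoicing: no change — [sadigpevi]
  1 Final Vowel Deletion: [sadigpevi] → [sadigpev]
  result: [sadigpev]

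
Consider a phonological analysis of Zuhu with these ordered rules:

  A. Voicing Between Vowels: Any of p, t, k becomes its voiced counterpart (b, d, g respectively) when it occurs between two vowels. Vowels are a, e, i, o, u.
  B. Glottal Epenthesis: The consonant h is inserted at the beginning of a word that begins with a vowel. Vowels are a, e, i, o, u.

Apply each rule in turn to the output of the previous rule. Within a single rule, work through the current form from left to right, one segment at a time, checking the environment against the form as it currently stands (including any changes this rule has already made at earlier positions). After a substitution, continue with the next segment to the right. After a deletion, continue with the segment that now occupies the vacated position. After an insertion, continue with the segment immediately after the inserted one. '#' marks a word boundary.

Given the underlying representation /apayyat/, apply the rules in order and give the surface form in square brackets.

[habayyat]

A Voicing Between Vowels: [apayyat] → [abayyat]
B Glottal Epenthesis: [abayyat] → [habayyat]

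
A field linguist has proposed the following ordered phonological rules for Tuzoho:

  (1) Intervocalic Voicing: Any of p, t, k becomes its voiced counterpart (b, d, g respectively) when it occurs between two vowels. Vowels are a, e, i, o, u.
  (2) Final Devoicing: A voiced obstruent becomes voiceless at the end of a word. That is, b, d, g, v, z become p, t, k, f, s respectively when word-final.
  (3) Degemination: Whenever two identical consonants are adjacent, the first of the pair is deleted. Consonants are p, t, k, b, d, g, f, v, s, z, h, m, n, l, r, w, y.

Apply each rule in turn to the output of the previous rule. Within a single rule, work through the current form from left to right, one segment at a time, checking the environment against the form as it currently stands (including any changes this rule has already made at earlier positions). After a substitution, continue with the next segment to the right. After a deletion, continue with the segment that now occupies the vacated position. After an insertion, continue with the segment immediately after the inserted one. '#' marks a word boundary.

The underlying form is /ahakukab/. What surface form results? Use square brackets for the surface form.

(1) Intervocalic Voicing: [ahakukab] → [ahagugab]
(2) Final Devoicing: [ahagugab] → [ahagugap]
(3) Degemination: no change — [ahagugap]

[ahagugap]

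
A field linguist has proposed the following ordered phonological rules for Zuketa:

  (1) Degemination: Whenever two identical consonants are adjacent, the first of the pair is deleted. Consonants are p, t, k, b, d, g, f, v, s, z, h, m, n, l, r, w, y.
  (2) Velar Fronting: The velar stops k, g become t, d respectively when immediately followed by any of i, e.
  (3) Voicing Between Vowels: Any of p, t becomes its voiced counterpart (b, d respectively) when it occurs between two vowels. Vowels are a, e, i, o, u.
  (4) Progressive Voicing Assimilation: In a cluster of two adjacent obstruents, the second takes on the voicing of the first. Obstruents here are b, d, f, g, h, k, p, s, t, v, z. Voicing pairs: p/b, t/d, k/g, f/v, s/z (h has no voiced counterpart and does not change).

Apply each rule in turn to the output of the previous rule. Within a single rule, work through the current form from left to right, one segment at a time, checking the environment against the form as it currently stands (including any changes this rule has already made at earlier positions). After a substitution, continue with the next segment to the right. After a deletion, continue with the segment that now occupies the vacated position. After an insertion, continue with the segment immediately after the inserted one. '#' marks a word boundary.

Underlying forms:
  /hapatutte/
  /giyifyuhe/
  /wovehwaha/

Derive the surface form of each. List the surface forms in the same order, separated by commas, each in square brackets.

[habadude], [diyifyuhe], [wovehwaha]

/hapatutte/:
  (1) Degemination: [hapatutte] → [hapatute]
  (2) Velar Fronting: no change — [hapatute]
  (3) Voicing Between Vowels: [hapatute] → [habadude]
  (4) Progressive Voicing Assimilation: no change — [habadude]
/giyifyuhe/:
  (1) Degemination: no change — [giyifyuhe]
  (2) Velar Fronting: [giyifyuhe] → [diyifyuhe]
  (3) Voicing Between Vowels: no change — [diyifyuhe]
  (4) Progressive Voicing Assimilation: no change — [diyifyuhe]
/wovehwaha/:
  (1) Degemination: no change — [wovehwaha]
  (2) Velar Fronting: no change — [wovehwaha]
  (3) Voicing Between Vowels: no change — [wovehwaha]
  (4) Progressive Voicing Assimilation: no change — [wovehwaha]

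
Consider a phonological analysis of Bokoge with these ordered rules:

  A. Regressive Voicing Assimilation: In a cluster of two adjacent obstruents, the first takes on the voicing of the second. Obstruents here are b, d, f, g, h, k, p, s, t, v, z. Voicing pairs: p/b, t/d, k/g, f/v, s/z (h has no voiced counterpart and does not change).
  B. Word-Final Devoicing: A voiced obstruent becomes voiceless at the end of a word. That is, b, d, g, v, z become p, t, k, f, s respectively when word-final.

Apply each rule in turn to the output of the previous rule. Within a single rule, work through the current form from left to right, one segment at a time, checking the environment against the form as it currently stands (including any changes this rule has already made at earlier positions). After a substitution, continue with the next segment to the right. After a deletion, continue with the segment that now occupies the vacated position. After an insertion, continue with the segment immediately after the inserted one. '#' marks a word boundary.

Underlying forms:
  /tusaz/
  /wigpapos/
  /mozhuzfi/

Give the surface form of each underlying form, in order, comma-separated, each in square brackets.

/tusaz/:
  A Regressive Voicing Assimilation: no change — [tusaz]
  B Word-Final Devoicing: [tusaz] → [tusas]
/wigpapos/:
  A Regressive Voicing Assimilation: [wigpapos] → [wikpapos]
  B Word-Final Devoicing: no change — [wikpapos]
/mozhuzfi/:
  A Regressive Voicing Assimilation: [mozhuzfi] → [moshusfi]
  B Word-Final Devoicing: no change — [moshusfi]

[tusas], [wikpapos], [moshusfi]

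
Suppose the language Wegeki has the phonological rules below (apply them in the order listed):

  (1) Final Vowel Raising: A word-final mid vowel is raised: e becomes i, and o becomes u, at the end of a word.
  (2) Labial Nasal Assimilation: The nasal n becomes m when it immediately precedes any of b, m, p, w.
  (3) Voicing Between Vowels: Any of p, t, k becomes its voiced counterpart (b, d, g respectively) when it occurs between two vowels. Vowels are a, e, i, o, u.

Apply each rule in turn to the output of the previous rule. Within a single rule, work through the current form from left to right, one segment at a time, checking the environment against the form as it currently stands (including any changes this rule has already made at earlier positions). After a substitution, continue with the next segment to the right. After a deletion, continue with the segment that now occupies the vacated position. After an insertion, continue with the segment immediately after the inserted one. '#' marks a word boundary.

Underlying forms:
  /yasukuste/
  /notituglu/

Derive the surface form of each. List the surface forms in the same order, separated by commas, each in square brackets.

[yasugusti], [nodiduglu]

/yasukuste/:
  (1) Final Vowel Raising: [yasukuste] → [yasukusti]
  (2) Labial Nasal Assimilation: no change — [yasukusti]
  (3) Voicing Between Vowels: [yasukusti] → [yasugusti]
/notituglu/:
  (1) Final Vowel Raising: no change — [notituglu]
  (2) Labial Nasal Assimilation: no change — [notituglu]
  (3) Voicing Between Vowels: [notituglu] → [nodiduglu]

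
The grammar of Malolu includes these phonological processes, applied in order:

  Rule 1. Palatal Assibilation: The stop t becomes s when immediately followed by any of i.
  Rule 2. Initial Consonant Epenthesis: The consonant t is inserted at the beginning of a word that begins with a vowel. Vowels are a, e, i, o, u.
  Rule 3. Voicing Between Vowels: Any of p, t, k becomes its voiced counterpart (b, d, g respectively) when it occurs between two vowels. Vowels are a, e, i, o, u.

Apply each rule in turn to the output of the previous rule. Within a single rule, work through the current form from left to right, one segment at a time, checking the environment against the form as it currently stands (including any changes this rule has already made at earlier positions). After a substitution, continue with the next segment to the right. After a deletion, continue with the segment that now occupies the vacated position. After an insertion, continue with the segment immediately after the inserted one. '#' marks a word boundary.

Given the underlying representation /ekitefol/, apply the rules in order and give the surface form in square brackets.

Rule 1 Palatal Assibilation: no change — [ekitefol]
Rule 2 Initial Consonant Epenthesis: [ekitefol] → [tekitefol]
Rule 3 Voicing Between Vowels: [tekitefol] → [tegidefol]

[tegidefol]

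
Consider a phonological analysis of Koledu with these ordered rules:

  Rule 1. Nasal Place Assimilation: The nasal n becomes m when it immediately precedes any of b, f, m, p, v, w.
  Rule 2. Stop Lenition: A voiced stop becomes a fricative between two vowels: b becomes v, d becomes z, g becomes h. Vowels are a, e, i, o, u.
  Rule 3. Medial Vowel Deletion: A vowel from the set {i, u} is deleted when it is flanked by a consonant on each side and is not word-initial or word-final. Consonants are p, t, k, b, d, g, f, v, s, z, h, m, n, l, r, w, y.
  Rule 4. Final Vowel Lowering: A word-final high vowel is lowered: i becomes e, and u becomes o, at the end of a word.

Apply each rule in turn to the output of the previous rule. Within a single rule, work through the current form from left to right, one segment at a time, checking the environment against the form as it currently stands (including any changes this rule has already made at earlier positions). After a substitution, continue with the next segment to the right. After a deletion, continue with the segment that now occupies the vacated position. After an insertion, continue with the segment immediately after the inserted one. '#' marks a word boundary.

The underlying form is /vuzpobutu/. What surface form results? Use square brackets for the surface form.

[vzpovto]

Rule 1 Nasal Place Assimilation: no change — [vuzpobutu]
Rule 2 Stop Lenition: [vuzpobutu] → [vuzpovutu]
Rule 3 Medial Vowel Deletion: [vuzpovutu] → [vzpovtu]
Rule 4 Final Vowel Lowering: [vzpovtu] → [vzpovto]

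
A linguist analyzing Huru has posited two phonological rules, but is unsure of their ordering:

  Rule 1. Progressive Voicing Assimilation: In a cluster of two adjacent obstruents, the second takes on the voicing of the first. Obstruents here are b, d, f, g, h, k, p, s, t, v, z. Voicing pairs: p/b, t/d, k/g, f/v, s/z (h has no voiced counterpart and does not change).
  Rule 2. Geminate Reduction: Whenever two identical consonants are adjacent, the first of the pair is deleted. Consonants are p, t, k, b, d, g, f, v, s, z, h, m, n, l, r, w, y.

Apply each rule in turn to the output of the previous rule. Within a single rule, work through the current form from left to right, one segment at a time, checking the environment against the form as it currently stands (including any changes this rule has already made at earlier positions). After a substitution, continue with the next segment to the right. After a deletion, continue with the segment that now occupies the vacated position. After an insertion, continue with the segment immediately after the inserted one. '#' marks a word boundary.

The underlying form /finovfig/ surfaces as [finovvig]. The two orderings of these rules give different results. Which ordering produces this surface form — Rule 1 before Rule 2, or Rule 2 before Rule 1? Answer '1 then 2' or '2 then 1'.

Order 1 then 2:
  1 Progressive Voicing Assimilation: [finovfig] → [finovvig]
  2 Geminate Reduction: [finovvig] → [finovig]
  result: [finovig]
Order 2 then 1:
  2 Geminate Reduction: no change — [finovfig]
  1 Progressive Voicing Assimilation: [finovfig] → [finovvig]
  result: [finovvig]

2 then 1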